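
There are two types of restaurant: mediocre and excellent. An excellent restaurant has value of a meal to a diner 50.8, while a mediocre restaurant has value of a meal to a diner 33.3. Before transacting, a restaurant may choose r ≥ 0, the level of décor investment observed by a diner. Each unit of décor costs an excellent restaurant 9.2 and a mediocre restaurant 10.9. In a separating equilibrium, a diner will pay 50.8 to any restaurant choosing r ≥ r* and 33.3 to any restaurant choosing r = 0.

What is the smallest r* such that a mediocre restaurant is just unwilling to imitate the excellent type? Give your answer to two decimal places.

A mediocre restaurant choosing r = 0 receives 33.3.
Imitating at r* instead would pay 50.8 at cost 10.9·r*, netting 50.8 − 10.9·r*.
Indifference: 33.3 = 50.8 − 10.9·r*, so r* = (50.8 − 33.3) / 10.9 ≈ 1.61.
This is the mediocre type's binding incentive-compatibility constraint; any r ≥ 1.61 sustains separation on that side.

1.61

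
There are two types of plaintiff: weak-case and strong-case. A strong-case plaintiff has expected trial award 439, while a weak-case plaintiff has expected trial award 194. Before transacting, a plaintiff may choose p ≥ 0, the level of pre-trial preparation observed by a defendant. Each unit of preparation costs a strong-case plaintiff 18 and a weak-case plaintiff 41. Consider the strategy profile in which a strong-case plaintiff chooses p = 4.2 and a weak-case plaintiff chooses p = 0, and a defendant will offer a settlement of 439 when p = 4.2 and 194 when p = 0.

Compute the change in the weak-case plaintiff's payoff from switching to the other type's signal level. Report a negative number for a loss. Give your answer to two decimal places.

Playing p = 0 the weak-case plaintiff receives 194.
Deviating to p = 4.2 brings payment 439 at cost 41 × 4.2 = 172.2, netting 266.8.
Gain from deviating: 266.8 − 194 = 72.80.
The gain is positive, so the weak-case type's incentive-compatibility constraint is violated — this profile is not a separating equilibrium.

72.80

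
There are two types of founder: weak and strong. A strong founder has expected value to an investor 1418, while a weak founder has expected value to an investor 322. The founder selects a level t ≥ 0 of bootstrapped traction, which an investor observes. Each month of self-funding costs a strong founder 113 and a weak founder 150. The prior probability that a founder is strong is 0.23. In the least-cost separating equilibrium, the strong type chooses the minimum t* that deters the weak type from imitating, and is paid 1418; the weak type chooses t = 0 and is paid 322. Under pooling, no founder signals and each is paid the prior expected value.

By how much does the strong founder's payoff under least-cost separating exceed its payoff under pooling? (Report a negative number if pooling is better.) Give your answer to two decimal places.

Least-cost separating signal: t* solves 322 = 1418 − 150·t*, so t* = (1418 − 322)/150 ≈ 7.3067.
Strong type's separating payoff: 1418 − 113 × t* = 1418 − 113 × (1418 − 322)/150 = 1418 − 123848/150 ≈ 592.3467.
Pooling payoff: 0.23 × 1418 + 0.77 × 322 = 574.08.
Difference: 592.3467 − 574.08 = 18.2667, i.e. 18.27 to two decimal places.
The strong type prefers to separate.

18.27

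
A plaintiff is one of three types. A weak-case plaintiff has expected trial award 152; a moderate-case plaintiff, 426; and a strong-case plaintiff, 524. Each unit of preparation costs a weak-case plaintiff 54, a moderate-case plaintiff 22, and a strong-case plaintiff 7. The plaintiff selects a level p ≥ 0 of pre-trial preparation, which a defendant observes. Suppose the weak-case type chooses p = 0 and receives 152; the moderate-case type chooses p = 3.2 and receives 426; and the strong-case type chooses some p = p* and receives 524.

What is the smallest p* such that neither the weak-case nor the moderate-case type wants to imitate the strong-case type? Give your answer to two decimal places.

7.65

Weak-case type (on-path payoff 152) won't mimic when 152 ≥ 524 − 54·p*, i.e. p* ≥ 6.89.
Moderate-case type (on-path payoff 426 − 22×3.2 = 355.6) won't mimic when 355.6 ≥ 524 − 22·p*, i.e. p* ≥ 7.65.
Both must hold, so p* = max(6.89, 7.65) = 7.65. The moderate-case type's constraint binds.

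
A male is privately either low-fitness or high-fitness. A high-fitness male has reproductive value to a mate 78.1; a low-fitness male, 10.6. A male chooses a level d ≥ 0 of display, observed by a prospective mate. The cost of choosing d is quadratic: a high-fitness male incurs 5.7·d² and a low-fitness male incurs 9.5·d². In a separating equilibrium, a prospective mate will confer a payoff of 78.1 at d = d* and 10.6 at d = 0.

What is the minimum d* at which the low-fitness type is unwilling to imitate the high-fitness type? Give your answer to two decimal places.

The low-fitness type at d = 0 receives 10.6; imitating at d* yields 78.1 − 9.5·d*².
Indifference: 10.6 = 78.1 − 9.5·d*², so d*² = (78.1 − 10.6) / 9.5 ≈ 7.1053.
d* = √7.1053 ≈ 2.67.

2.67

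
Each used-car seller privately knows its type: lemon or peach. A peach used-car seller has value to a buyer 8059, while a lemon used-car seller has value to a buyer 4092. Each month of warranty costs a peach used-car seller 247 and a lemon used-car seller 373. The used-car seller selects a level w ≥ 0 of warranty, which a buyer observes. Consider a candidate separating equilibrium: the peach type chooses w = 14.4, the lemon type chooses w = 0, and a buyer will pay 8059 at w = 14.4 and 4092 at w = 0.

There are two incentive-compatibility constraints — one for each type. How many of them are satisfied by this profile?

2

Peach type: signal → 8059 − 247 × 14.4 = 4502.2; deviate to 0 → 4092. IC holds (4502.2 ≥ 4092).
Lemon type: stay at 0 → 4092; mimic → 8059 − 373 × 14.4 = 2687.8. IC holds (4092 ≥ 2687.8).
2 of 2 constraints hold, so this is a separating equilibrium.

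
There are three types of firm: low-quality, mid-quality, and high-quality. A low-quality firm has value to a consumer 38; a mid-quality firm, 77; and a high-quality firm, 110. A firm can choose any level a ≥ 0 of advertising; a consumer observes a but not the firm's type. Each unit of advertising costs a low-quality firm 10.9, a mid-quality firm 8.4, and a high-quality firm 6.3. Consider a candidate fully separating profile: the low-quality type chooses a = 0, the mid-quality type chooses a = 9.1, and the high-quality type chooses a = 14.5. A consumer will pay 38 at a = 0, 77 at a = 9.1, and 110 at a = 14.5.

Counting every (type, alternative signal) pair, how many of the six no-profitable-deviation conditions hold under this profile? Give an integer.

Low-quality (own payoff 38): to a=9.1 gives 77 − 10.9×9.1 = -22.19 → no gain ✓; to a=14.5 gives 110 − 10.9×14.5 = -48.05 → no gain ✓.
Mid-quality (own payoff 77 − 8.4×9.1 = 0.56): to a=0 gives 38 → profitable ✗; to a=14.5 gives 110 − 8.4×14.5 = -11.8 → no gain ✓.
High-quality (own payoff 110 − 6.3×14.5 = 18.65): to a=0 gives 38 → profitable ✗; to a=9.1 gives 77 − 6.3×9.1 = 19.67 → profitable ✗.
3 of the 6 constraints hold; not an equilibrium.

3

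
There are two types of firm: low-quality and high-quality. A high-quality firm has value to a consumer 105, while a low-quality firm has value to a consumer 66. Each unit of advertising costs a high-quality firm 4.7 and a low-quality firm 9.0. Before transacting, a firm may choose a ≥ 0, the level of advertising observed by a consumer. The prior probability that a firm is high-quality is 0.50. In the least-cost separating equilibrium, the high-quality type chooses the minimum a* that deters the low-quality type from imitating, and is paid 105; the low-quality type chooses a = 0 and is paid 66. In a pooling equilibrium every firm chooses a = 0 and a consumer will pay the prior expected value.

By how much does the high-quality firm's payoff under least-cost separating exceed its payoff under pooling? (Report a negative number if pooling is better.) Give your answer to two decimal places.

Least-cost separating signal: a* solves 66 = 105 − 9.0·a*, so a* = (105 − 66)/9.0 ≈ 4.3333.
High-quality type's separating payoff: 105 − 4.7 × a* = 105 − 4.7 × (105 − 66)/9.0 = 105 − 183.3/9.0 ≈ 84.6333.
Pooling payoff: 0.50 × 105 + 0.50 × 66 = 85.5.
Difference: 84.6333 − 85.5 = -0.8667, i.e. -0.87 to two decimal places.
The high-quality type would prefer the pooling outcome.

-0.87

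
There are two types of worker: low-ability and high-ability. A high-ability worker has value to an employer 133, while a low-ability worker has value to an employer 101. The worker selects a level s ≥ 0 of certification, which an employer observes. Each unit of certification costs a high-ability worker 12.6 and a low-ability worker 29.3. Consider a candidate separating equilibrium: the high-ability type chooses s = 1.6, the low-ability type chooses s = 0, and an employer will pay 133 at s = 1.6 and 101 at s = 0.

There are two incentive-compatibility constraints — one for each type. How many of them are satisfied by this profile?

2

High-ability type: signal → 133 − 12.6 × 1.6 = 112.84; deviate to 0 → 101. IC holds (112.84 ≥ 101).
Low-ability type: stay at 0 → 101; mimic → 133 − 29.3 × 1.6 = 86.12. IC holds (101 ≥ 86.12).
2 of 2 constraints hold, so this is a separating equilibrium.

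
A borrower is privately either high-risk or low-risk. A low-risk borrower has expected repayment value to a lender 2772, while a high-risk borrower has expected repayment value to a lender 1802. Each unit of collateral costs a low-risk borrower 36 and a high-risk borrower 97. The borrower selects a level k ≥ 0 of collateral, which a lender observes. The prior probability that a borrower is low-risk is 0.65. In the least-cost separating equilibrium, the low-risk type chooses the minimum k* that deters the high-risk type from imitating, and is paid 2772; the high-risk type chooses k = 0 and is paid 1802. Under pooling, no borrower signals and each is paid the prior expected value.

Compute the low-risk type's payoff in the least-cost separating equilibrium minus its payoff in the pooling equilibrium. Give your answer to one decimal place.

Least-cost separating signal: k* solves 1802 = 2772 − 97·k*, so k* = (2772 − 1802)/97 = 10.
Low-risk type's separating payoff: 2772 − 36 × k* = 2772 − 36 × (2772 − 1802)/97 = 2772 − 34920/97 = 2412.
Pooling payoff: 0.65 × 2772 + 0.35 × 1802 = 2432.5.
Difference: 2412 − 2432.5 = -20.5.
The low-risk type would prefer the pooling outcome.

-20.5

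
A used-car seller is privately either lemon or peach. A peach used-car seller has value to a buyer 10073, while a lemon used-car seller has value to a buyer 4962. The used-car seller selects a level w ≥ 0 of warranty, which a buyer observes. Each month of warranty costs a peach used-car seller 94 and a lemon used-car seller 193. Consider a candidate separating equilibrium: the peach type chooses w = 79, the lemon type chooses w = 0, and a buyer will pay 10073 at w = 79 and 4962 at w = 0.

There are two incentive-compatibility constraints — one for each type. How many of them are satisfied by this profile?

1

Peach type: signal → 10073 − 94 × 79 = 2647; deviate to 0 → 4962. IC fails (2647 < 4962).
Lemon type: stay at 0 → 4962; mimic → 10073 − 193 × 79 = -5174. IC holds (4962 ≥ -5174).
1 of 2 constraints hold, so this profile is not an equilibrium.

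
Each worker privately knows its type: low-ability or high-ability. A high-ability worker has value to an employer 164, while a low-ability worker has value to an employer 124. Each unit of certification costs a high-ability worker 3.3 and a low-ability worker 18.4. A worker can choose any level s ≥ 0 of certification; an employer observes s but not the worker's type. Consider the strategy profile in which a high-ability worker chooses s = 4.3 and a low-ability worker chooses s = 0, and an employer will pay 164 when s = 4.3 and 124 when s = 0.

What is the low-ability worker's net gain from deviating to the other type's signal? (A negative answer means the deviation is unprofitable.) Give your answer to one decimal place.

-39.1

Playing s = 0 the low-ability worker receives 124.
Deviating to s = 4.3 brings payment 164 at cost 18.4 × 4.3 = 79.12, netting 84.88.
Gain from deviating: 84.88 − 124 = -39.12, i.e. -39.1 to one decimal place.
The gain is negative, so the low-ability type's incentive-compatibility constraint is satisfied.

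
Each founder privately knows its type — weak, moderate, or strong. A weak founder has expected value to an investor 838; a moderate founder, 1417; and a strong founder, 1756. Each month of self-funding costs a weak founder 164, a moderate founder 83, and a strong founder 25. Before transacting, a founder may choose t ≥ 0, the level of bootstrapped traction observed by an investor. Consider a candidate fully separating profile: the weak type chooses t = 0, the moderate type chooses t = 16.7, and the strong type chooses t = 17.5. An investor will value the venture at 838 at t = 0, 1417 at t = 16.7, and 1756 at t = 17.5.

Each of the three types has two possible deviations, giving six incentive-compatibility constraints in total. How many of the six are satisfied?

Strong (own payoff 1756 − 25×17.5 = 1318.5): to t=0 gives 838 → no gain ✓; to t=16.7 gives 1417 − 25×16.7 = 999.5 → no gain ✓.
Moderate (own payoff 1417 − 83×16.7 = 30.9): to t=0 gives 838 → profitable ✗; to t=17.5 gives 1756 − 83×17.5 = 303.5 → profitable ✗.
Weak (own payoff 838): to t=16.7 gives 1417 − 164×16.7 = -1321.8 → no gain ✓; to t=17.5 gives 1756 − 164×17.5 = -1114 → no gain ✓.
4 of the 6 constraints hold; not an equilibrium.

4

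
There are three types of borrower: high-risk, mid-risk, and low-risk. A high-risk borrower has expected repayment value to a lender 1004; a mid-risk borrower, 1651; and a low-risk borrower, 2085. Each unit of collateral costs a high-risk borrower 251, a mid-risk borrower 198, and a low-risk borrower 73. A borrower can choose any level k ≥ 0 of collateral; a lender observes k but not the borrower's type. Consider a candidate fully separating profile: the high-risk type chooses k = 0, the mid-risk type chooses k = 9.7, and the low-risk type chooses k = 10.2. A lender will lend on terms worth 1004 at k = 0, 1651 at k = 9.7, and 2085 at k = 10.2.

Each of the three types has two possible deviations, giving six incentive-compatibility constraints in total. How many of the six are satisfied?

4

Low-risk (own payoff 2085 − 73×10.2 = 1340.4): to k=0 gives 1004 → no gain ✓; to k=9.7 gives 1651 − 73×9.7 = 942.9 → no gain ✓.
Mid-risk (own payoff 1651 − 198×9.7 = -269.6): to k=0 gives 1004 → profitable ✗; to k=10.2 gives 2085 − 198×10.2 = 65.4 → profitable ✗.
High-risk (own payoff 1004): to k=9.7 gives 1651 − 251×9.7 = -783.7 → no gain ✓; to k=10.2 gives 2085 − 251×10.2 = -475.2 → no gain ✓.
4 of the 6 constraints hold; not an equilibrium.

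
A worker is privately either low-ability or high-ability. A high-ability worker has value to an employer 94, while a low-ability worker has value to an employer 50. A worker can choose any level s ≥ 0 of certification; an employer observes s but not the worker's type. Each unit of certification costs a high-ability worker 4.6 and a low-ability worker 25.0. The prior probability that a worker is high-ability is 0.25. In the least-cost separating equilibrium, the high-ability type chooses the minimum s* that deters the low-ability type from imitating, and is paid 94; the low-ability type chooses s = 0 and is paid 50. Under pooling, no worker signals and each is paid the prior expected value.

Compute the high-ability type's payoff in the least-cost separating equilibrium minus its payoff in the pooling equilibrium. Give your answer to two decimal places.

Least-cost separating signal: s* solves 50 = 94 − 25.0·s*, so s* = (94 − 50)/25.0 = 1.76.
High-ability type's separating payoff: 94 − 4.6 × s* = 94 − 4.6 × (94 − 50)/25.0 = 94 − 202.4/25.0 = 85.904.
Pooling payoff: 0.25 × 94 + 0.75 × 50 = 61.
Difference: 85.904 − 61 = 24.904, i.e. 24.90 to two decimal places.
The high-ability type prefers to separate.

24.90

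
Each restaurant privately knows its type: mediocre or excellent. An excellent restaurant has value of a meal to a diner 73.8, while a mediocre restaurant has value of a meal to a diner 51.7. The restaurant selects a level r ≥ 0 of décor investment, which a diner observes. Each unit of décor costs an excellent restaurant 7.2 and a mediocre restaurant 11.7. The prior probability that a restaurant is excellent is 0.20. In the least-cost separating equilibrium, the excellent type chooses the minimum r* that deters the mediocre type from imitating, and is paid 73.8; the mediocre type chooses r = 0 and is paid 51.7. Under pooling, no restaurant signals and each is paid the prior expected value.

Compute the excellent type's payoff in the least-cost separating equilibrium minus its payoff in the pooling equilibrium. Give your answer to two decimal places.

4.08

Least-cost separating signal: r* solves 51.7 = 73.8 − 11.7·r*, so r* = (73.8 − 51.7)/11.7 ≈ 1.8889.
Excellent type's separating payoff: 73.8 − 7.2 × r* = 73.8 − 7.2 × (73.8 − 51.7)/11.7 = 73.8 − 159.12/11.7 = 60.2.
Pooling payoff: 0.20 × 73.8 + 0.80 × 51.7 = 56.12.
Difference: 60.2 − 56.12 = 4.08.
The excellent type prefers to separate.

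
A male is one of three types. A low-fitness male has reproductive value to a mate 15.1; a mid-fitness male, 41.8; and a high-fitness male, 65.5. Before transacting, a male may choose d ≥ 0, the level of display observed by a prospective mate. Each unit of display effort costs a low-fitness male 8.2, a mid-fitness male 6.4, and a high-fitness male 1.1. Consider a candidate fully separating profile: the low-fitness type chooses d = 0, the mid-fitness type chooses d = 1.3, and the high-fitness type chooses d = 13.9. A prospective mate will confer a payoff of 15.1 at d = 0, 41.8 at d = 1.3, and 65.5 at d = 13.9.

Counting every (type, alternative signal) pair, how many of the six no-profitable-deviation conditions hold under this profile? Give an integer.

5

Mid-fitness (own payoff 41.8 − 6.4×1.3 = 33.48): to d=0 gives 15.1 → no gain ✓; to d=13.9 gives 65.5 − 6.4×13.9 = -23.46 → no gain ✓.
High-fitness (own payoff 65.5 − 1.1×13.9 = 50.21): to d=0 gives 15.1 → no gain ✓; to d=1.3 gives 41.8 − 1.1×1.3 = 40.37 → no gain ✓.
Low-fitness (own payoff 15.1): to d=1.3 gives 41.8 − 8.2×1.3 = 31.14 → profitable ✗; to d=13.9 gives 65.5 − 8.2×13.9 = -48.48 → no gain ✓.
5 of the 6 constraints hold; not an equilibrium.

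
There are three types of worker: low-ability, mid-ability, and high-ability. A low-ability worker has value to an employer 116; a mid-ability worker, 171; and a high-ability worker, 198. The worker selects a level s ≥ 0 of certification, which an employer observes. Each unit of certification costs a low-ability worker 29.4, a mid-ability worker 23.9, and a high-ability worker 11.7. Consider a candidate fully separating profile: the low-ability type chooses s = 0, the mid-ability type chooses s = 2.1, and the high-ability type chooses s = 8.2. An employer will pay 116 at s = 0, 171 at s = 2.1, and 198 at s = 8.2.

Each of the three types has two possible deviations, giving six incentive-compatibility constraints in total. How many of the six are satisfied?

Mid-ability (own payoff 171 − 23.9×2.1 = 120.81): to s=0 gives 116 → no gain ✓; to s=8.2 gives 198 − 23.9×8.2 = 2.02 → no gain ✓.
High-ability (own payoff 198 − 11.7×8.2 = 102.06): to s=0 gives 116 → profitable ✗; to s=2.1 gives 171 − 11.7×2.1 = 146.43 → profitable ✗.
Low-ability (own payoff 116): to s=2.1 gives 171 − 29.4×2.1 = 109.26 → no gain ✓; to s=8.2 gives 198 − 29.4×8.2 = -43.08 → no gain ✓.
4 of the 6 constraints hold; not an equilibrium.

4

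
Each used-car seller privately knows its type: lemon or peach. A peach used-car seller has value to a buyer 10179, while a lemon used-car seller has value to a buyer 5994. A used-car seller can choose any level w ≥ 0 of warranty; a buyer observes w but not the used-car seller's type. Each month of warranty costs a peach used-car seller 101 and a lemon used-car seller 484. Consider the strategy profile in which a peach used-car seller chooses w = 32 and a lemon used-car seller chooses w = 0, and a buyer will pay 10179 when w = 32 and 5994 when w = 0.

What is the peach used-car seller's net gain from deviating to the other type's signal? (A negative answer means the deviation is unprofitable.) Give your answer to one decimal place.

-953.0

Playing w = 32 the peach used-car seller receives 10179 − 101 × 32 = 6947.
Deviating to w = 0 yields 5994 instead.
Gain from deviating: 5994 − 6947 = -953.0.
The gain is negative, so the peach type's incentive-compatibility constraint is satisfied.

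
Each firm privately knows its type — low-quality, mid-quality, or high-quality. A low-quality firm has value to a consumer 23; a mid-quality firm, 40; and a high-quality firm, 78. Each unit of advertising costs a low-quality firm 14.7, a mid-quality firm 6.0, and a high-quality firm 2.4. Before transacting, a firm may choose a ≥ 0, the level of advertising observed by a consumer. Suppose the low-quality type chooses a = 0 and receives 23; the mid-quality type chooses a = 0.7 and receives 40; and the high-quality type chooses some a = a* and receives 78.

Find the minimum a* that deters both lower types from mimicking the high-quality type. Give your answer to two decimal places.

7.03

Mid-quality type (on-path payoff 40 − 6.0×0.7 = 35.8) won't mimic when 35.8 ≥ 78 − 6.0·a*, i.e. a* ≥ 7.03.
Low-quality type (on-path payoff 23) won't mimic when 23 ≥ 78 − 14.7·a*, i.e. a* ≥ 3.74.
Both must hold, so a* = max(3.74, 7.03) = 7.03. The mid-quality type's constraint binds.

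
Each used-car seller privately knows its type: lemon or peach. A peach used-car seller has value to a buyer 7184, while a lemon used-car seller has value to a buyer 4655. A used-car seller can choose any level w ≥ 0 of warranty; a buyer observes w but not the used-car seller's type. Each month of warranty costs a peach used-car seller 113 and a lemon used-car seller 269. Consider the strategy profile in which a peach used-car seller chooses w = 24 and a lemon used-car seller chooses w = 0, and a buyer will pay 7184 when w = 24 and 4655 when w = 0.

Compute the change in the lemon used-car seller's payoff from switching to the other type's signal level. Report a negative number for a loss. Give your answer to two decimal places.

-3927.00

Playing w = 0 the lemon used-car seller receives 4655.
Deviating to w = 24 brings payment 7184 at cost 269 × 24 = 6456, netting 728.
Gain from deviating: 728 − 4655 = -3927.00.
The gain is negative, so the lemon type's incentive-compatibility constraint is satisfied.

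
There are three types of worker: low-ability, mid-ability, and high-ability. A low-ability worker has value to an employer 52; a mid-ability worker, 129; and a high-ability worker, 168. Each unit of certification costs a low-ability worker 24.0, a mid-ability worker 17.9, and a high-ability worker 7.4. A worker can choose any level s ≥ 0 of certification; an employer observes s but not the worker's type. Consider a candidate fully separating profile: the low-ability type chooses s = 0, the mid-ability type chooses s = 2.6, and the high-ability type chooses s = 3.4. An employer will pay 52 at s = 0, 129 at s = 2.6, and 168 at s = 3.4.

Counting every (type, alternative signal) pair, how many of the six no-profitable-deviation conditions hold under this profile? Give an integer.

Low-ability (own payoff 52): to s=2.6 gives 129 − 24.0×2.6 = 66.6 → profitable ✗; to s=3.4 gives 168 − 24.0×3.4 = 86.4 → profitable ✗.
Mid-ability (own payoff 129 − 17.9×2.6 = 82.46): to s=0 gives 52 → no gain ✓; to s=3.4 gives 168 − 17.9×3.4 = 107.14 → profitable ✗.
High-ability (own payoff 168 − 7.4×3.4 = 142.84): to s=0 gives 52 → no gain ✓; to s=2.6 gives 129 − 7.4×2.6 = 109.76 → no gain ✓.
3 of the 6 constraints hold; not an equilibrium.

3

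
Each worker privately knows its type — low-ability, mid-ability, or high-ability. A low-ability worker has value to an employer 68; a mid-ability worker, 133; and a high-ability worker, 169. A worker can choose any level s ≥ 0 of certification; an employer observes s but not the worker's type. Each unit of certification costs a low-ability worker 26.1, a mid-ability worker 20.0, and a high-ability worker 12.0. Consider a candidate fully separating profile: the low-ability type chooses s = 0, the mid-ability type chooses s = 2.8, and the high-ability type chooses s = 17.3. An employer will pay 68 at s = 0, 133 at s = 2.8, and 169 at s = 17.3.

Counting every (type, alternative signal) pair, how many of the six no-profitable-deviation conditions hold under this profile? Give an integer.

Mid-ability (own payoff 133 − 20.0×2.8 = 77): to s=0 gives 68 → no gain ✓; to s=17.3 gives 169 − 20.0×17.3 = -177 → no gain ✓.
High-ability (own payoff 169 − 12.0×17.3 = -38.6): to s=0 gives 68 → profitable ✗; to s=2.8 gives 133 − 12.0×2.8 = 99.4 → profitable ✗.
Low-ability (own payoff 68): to s=2.8 gives 133 − 26.1×2.8 = 59.92 → no gain ✓; to s=17.3 gives 169 − 26.1×17.3 = -282.53 → no gain ✓.
4 of the 6 constraints hold; not an equilibrium.

4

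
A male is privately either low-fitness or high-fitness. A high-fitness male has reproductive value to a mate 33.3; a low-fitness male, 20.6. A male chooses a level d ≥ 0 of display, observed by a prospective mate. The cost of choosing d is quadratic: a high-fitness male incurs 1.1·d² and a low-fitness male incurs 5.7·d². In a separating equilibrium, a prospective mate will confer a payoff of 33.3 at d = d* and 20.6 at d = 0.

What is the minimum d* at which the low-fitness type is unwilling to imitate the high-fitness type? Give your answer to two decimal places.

The low-fitness type at d = 0 receives 20.6; imitating at d* yields 33.3 − 5.7·d*².
Indifference: 20.6 = 33.3 − 5.7·d*², so d*² = (33.3 − 20.6) / 5.7 ≈ 2.2281.
d* = √2.2281 ≈ 1.49.

1.49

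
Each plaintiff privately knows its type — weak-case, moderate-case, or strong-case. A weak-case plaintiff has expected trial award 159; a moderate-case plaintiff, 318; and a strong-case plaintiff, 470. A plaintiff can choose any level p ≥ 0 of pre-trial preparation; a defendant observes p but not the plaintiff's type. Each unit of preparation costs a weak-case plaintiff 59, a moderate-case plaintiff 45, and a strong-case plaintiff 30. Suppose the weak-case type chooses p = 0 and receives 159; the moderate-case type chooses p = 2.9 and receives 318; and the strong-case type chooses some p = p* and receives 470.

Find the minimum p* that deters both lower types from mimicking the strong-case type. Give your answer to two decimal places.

6.28

Moderate-case type (on-path payoff 318 − 45×2.9 = 187.5) won't mimic when 187.5 ≥ 470 − 45·p*, i.e. p* ≥ 6.28.
Weak-case type (on-path payoff 159) won't mimic when 159 ≥ 470 − 59·p*, i.e. p* ≥ 5.27.
Both must hold, so p* = max(5.27, 6.28) = 6.28. The moderate-case type's constraint binds.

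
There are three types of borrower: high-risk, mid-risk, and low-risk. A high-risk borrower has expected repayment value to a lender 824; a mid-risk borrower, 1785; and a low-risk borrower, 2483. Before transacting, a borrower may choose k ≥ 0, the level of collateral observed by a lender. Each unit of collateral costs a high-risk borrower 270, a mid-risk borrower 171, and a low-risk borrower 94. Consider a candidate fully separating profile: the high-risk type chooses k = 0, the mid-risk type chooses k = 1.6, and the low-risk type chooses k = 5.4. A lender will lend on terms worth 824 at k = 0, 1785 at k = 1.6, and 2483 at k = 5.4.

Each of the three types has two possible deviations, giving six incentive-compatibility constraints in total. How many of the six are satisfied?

3

High-risk (own payoff 824): to k=1.6 gives 1785 − 270×1.6 = 1353 → profitable ✗; to k=5.4 gives 2483 − 270×5.4 = 1025 → profitable ✗.
Low-risk (own payoff 2483 − 94×5.4 = 1975.4): to k=0 gives 824 → no gain ✓; to k=1.6 gives 1785 − 94×1.6 = 1634.6 → no gain ✓.
Mid-risk (own payoff 1785 − 171×1.6 = 1511.4): to k=0 gives 824 → no gain ✓; to k=5.4 gives 2483 − 171×5.4 = 1559.6 → profitable ✗.
3 of the 6 constraints hold; not an equilibrium.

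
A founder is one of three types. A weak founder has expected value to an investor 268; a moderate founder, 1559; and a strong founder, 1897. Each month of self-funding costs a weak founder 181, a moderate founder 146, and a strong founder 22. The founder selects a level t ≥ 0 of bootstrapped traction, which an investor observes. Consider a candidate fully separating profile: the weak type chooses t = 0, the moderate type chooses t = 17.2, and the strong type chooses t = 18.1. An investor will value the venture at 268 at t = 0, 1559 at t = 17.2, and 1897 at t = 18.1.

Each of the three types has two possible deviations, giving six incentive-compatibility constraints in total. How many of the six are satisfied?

4

Moderate (own payoff 1559 − 146×17.2 = -952.2): to t=0 gives 268 → profitable ✗; to t=18.1 gives 1897 − 146×18.1 = -745.6 → profitable ✗.
Strong (own payoff 1897 − 22×18.1 = 1498.8): to t=0 gives 268 → no gain ✓; to t=17.2 gives 1559 − 22×17.2 = 1180.6 → no gain ✓.
Weak (own payoff 268): to t=17.2 gives 1559 − 181×17.2 = -1554.2 → no gain ✓; to t=18.1 gives 1897 − 181×18.1 = -1379.1 → no gain ✓.
4 of the 6 constraints hold; not an equilibrium.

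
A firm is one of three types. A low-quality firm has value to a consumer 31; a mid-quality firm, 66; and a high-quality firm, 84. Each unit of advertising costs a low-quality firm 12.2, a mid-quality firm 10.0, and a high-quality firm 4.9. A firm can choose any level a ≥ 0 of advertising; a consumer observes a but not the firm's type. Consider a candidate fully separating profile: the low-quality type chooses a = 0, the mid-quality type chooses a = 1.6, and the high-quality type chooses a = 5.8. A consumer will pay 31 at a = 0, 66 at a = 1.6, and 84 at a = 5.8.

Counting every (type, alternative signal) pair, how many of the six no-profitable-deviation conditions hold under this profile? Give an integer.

Mid-quality (own payoff 66 − 10.0×1.6 = 50): to a=0 gives 31 → no gain ✓; to a=5.8 gives 84 − 10.0×5.8 = 26 → no gain ✓.
Low-quality (own payoff 31): to a=1.6 gives 66 − 12.2×1.6 = 46.48 → profitable ✗; to a=5.8 gives 84 − 12.2×5.8 = 13.24 → no gain ✓.
High-quality (own payoff 84 − 4.9×5.8 = 55.58): to a=0 gives 31 → no gain ✓; to a=1.6 gives 66 − 4.9×1.6 = 58.16 → profitable ✗.
4 of the 6 constraints hold; not an equilibrium.

4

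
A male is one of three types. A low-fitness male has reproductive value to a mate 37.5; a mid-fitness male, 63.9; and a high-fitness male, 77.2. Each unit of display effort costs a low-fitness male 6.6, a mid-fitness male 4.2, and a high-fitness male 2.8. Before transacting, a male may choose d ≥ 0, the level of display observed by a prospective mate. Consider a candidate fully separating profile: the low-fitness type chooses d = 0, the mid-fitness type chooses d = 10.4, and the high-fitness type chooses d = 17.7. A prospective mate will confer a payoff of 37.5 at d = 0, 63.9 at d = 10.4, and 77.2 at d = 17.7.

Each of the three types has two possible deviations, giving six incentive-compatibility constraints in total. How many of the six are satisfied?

3

High-fitness (own payoff 77.2 − 2.8×17.7 = 27.64): to d=0 gives 37.5 → profitable ✗; to d=10.4 gives 63.9 − 2.8×10.4 = 34.78 → profitable ✗.
Mid-fitness (own payoff 63.9 − 4.2×10.4 = 20.22): to d=0 gives 37.5 → profitable ✗; to d=17.7 gives 77.2 − 4.2×17.7 = 2.86 → no gain ✓.
Low-fitness (own payoff 37.5): to d=10.4 gives 63.9 − 6.6×10.4 = -4.74 → no gain ✓; to d=17.7 gives 77.2 − 6.6×17.7 = -39.62 → no gain ✓.
3 of the 6 constraints hold; not an equilibrium.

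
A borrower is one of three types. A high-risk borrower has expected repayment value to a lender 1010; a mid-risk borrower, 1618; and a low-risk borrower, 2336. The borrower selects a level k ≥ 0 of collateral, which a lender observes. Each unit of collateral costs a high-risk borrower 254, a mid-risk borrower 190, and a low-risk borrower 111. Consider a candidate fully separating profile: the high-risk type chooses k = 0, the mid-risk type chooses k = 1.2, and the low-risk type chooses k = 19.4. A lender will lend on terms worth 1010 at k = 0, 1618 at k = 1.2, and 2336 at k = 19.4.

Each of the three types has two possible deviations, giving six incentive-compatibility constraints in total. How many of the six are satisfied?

3

Low-risk (own payoff 2336 − 111×19.4 = 182.6): to k=0 gives 1010 → profitable ✗; to k=1.2 gives 1618 − 111×1.2 = 1484.8 → profitable ✗.
High-risk (own payoff 1010): to k=1.2 gives 1618 − 254×1.2 = 1313.2 → profitable ✗; to k=19.4 gives 2336 − 254×19.4 = -2591.6 → no gain ✓.
Mid-risk (own payoff 1618 − 190×1.2 = 1390): to k=0 gives 1010 → no gain ✓; to k=19.4 gives 2336 − 190×19.4 = -1350 → no gain ✓.
3 of the 6 constraints hold; not an equilibrium.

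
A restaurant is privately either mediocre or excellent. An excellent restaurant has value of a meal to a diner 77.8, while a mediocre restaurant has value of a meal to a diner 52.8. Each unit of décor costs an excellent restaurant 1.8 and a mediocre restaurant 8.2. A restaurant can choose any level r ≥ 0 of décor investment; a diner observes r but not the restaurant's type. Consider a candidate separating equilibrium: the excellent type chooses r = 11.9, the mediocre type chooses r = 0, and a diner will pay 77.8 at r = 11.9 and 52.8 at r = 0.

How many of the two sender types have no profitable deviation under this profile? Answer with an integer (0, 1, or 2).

Excellent type: signal → 77.8 − 1.8 × 11.9 = 56.38; deviate to 0 → 52.8. IC holds (56.38 ≥ 52.8).
Mediocre type: stay at 0 → 52.8; mimic → 77.8 − 8.2 × 11.9 = -19.78. IC holds (52.8 ≥ -19.78).
2 of 2 constraints hold, so this is a separating equilibrium.

2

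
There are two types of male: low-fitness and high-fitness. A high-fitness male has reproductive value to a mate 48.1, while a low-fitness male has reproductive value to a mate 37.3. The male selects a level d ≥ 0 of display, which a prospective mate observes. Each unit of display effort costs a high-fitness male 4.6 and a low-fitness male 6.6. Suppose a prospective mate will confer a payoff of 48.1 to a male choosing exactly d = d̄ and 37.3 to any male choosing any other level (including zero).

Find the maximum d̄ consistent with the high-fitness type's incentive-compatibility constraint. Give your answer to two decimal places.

Choosing d̄ yields the high-fitness type 48.1 − 4.6·d̄; choosing zero yields 37.3.
The high-fitness type is indifferent at 48.1 − 4.6·d̄ = 37.3, i.e. d̄ = (48.1 − 37.3) / 4.6 ≈ 2.35.
For any d̄ above 2.35 the high-fitness type would rather pool at zero, so separation collapses.

2.35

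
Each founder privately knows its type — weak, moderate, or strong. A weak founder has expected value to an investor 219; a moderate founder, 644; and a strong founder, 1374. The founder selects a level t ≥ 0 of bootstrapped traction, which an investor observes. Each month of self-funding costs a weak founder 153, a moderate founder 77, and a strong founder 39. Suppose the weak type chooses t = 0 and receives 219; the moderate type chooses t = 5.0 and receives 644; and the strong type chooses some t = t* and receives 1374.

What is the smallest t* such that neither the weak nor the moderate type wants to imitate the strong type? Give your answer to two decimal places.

14.48

Moderate type (on-path payoff 644 − 77×5.0 = 259) won't mimic when 259 ≥ 1374 − 77·t*, i.e. t* ≥ 14.48.
Weak type (on-path payoff 219) won't mimic when 219 ≥ 1374 − 153·t*, i.e. t* ≥ 7.55.
Both must hold, so t* = max(7.55, 14.48) = 14.48. The moderate type's constraint binds.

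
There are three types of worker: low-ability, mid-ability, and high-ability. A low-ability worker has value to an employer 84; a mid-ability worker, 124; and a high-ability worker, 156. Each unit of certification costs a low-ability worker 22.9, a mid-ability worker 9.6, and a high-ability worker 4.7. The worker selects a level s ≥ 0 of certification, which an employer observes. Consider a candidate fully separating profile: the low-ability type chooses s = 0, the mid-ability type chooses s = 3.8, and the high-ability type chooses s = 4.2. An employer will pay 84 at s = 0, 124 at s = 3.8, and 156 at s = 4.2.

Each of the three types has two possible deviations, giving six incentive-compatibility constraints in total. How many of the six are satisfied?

Low-ability (own payoff 84): to s=3.8 gives 124 − 22.9×3.8 = 36.98 → no gain ✓; to s=4.2 gives 156 − 22.9×4.2 = 59.82 → no gain ✓.
High-ability (own payoff 156 − 4.7×4.2 = 136.26): to s=0 gives 84 → no gain ✓; to s=3.8 gives 124 − 4.7×3.8 = 106.14 → no gain ✓.
Mid-ability (own payoff 124 − 9.6×3.8 = 87.52): to s=0 gives 84 → no gain ✓; to s=4.2 gives 156 − 9.6×4.2 = 115.68 → profitable ✗.
5 of the 6 constraints hold; not an equilibrium.

5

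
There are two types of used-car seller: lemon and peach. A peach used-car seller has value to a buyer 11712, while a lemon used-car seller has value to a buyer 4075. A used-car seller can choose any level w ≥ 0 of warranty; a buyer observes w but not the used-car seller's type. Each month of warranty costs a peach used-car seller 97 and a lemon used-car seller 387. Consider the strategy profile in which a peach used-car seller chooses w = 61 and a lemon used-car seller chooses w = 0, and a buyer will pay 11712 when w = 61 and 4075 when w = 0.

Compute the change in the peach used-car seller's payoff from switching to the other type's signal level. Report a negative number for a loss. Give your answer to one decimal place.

Playing w = 61 the peach used-car seller receives 11712 − 97 × 61 = 5795.
Deviating to w = 0 yields 4075 instead.
Gain from deviating: 4075 − 5795 = -1720.0.
The gain is negative, so the peach type's incentive-compatibility constraint is satisfied.

-1720.0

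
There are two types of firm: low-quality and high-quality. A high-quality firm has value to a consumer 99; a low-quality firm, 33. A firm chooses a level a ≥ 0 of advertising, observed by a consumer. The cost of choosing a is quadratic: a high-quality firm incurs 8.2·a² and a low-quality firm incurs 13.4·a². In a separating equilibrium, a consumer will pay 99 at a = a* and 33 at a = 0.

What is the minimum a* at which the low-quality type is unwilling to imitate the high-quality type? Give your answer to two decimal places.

The low-quality type at a = 0 receives 33; imitating at a* yields 99 − 13.4·a*².
Indifference: 33 = 99 − 13.4·a*², so a*² = (99 − 33) / 13.4 ≈ 4.9254.
a* = √4.9254 ≈ 2.22.

2.22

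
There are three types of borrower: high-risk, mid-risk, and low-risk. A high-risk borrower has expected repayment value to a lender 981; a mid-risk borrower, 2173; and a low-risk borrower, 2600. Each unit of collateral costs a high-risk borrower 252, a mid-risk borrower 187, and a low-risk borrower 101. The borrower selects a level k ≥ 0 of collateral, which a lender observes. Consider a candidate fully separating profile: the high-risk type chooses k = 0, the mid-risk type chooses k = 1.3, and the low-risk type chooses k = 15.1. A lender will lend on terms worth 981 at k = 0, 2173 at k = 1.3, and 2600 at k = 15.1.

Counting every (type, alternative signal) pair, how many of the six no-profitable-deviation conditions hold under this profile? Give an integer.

Mid-risk (own payoff 2173 − 187×1.3 = 1929.9): to k=0 gives 981 → no gain ✓; to k=15.1 gives 2600 − 187×15.1 = -223.7 → no gain ✓.
High-risk (own payoff 981): to k=1.3 gives 2173 − 252×1.3 = 1845.4 → profitable ✗; to k=15.1 gives 2600 − 252×15.1 = -1205.2 → no gain ✓.
Low-risk (own payoff 2600 − 101×15.1 = 1074.9): to k=0 gives 981 → no gain ✓; to k=1.3 gives 2173 − 101×1.3 = 2041.7 → profitable ✗.
4 of the 6 constraints hold; not an equilibrium.

4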